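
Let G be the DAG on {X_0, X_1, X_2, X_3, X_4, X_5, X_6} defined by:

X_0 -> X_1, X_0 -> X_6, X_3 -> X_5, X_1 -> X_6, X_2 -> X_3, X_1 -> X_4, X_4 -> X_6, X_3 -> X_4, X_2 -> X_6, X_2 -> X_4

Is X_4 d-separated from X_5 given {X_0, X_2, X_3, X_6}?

Yes

There are 5 undirected paths between X_4 and X_5; checking each against the conditioning set {X_0, X_2, X_3, X_6}:
  1. X_4 ← X_2 → X_3 → X_5 — X_2:fork[blocks]; X_3:chain[blocks] ⇒ blocked
  2. X_4 ← X_1 → X_6 ← X_2 → X_3 → X_5 — X_1:fork[open]; X_6:collider[open]; X_2:fork[blocks]; X_3:chain[blocks] ⇒ blocked
  3. X_4 ← X_1 ← X_0 → X_6 ← X_2 → X_3 → X_5 — X_1:chain[open]; X_0:fork[blocks]; X_6:collider[open]; X_2:fork[blocks]; X_3:chain[blocks] ⇒ blocked
  4. X_4 ← X_3 → X_5 — X_3:fork[blocks] ⇒ blocked
  5. X_4 → X_6 ← X_2 → X_3 → X_5 — X_6:collider[open]; X_2:fork[blocks]; X_3:chain[blocks] ⇒ blocked
Every path is blocked, so X_4 and X_5 are d-separated given {X_0, X_2, X_3, X_6}.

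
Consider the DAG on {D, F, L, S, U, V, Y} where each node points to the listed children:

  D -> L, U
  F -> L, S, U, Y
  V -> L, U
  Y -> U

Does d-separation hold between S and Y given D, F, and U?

Yes

There are 4 undirected paths between S and Y; checking each against the conditioning set {D, F, U}:
Path 1: S ← F → U ← Y
  F is a fork here and F is conditioned on, so the path is blocked at F.
Path 2: S ← F → L ← V → U ← Y
  F is a fork here and F is conditioned on, so the path is blocked at F.
Path 3: S ← F → L ← D → U ← Y
  F is a fork here and F is conditioned on, so the path is blocked at F.
Path 4: S ← F → Y
  F is a fork here and F is conditioned on, so the path is blocked at F.
All paths are blocked; S ⊥ Y | {D, F, U} holds.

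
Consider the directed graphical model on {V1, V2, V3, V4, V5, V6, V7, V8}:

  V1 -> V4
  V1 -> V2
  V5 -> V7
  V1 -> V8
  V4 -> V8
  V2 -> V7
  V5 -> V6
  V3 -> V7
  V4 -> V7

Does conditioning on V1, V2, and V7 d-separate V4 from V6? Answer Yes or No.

3 paths connect V4 and V6; each must be blocked for d-separation to hold:
Path 1: V4 → V7 ← V5 → V6
  V7 is a collider and V7 is conditioned on, which opens it; V5 is a fork and V5 is not conditioned on — no node blocks this path, so it is active.
Path 2: V4 → V8 ← V1 → V2 → V7 ← V5 → V6
  V8 is a collider here and neither V8 nor any of its descendants is conditioned on, so the collider stays closed — the path is blocked at V8.
Path 3: V4 ← V1 → V2 → V7 ← V5 → V6
  V1 is a fork here and V1 is conditioned on, so the path is blocked at V1.
Because an active path exists, V4 and V6 are not d-separated.

No — V4 and V6 are not d-separated given {V1, V2, V7}.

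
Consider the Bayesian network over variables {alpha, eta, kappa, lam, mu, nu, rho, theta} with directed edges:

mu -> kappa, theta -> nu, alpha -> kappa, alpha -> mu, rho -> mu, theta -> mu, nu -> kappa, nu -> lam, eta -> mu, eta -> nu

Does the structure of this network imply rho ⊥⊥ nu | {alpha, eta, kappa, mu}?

No

We examine all 4 paths between rho and nu:
Path 1: rho → mu ← eta → nu
  eta is a fork here and eta is conditioned on, so the path is blocked at eta.
Path 2: rho → mu → kappa ← nu
  mu is a chain here and mu is conditioned on, so the path is blocked at mu.
Path 3: rho → mu ← alpha → kappa ← nu
  alpha is a fork here and alpha is conditioned on, so the path is blocked at alpha.
Path 4: rho → mu ← theta → nu
  mu is a collider and mu is conditioned on, which opens it; theta is a fork and theta is not conditioned on — no node blocks this path, so it is active.
Since the path rho → mu ← theta → nu is active, rho and nu are not d-separated given {alpha, eta, kappa, mu}.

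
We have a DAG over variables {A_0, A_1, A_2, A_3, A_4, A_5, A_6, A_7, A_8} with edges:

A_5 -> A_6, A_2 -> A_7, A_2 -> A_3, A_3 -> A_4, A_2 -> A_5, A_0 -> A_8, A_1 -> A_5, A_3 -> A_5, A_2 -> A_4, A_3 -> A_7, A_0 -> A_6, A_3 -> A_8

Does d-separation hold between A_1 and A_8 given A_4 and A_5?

5 paths connect A_1 and A_8; each must be blocked for d-separation to hold:
Path 1: A_1 → A_5 → A_6 ← A_0 → A_8
  A_5 is a chain here and A_5 is conditioned on, so the path is blocked at A_5.
Path 2: A_1 → A_5 ← A_2 → A_4 ← A_3 → A_8
  A_5 is a collider and A_5 is conditioned on, which opens it; A_2 is a fork and A_2 is not conditioned on; A_4 is a collider and A_4 is conditioned on, which opens it; A_3 is a fork and A_3 is not conditioned on — no node blocks this path, so it is active.
Path 3: A_1 → A_5 ← A_2 → A_7 ← A_3 → A_8
  A_7 is a collider here and neither A_7 nor any of its descendants is conditioned on, so the collider stays closed — the path is blocked at A_7.
Path 4: A_1 → A_5 ← A_2 → A_3 → A_8
  A_5 is a collider and A_5 is conditioned on, which opens it; A_2 is a fork and A_2 is not conditioned on; A_3 is a chain and A_3 is not conditioned on — no node blocks this path, so it is active.
Path 5: A_1 → A_5 ← A_3 → A_8
  A_5 is a collider and A_5 is conditioned on, which opens it; A_3 is a fork and A_3 is not conditioned on — no node blocks this path, so it is active.
At least one path is unblocked, so d-separation fails.

No — A_1 and A_8 are not d-separated given {A_4, A_5}.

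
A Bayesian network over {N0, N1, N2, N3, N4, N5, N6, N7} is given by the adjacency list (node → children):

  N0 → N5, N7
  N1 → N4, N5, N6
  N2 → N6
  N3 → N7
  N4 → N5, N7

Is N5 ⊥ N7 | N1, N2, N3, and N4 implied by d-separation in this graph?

We examine all 3 paths between N5 and N7:
Path 1: N5 ← N1 → N4 → N7
  N1 is a fork here and N1 is conditioned on, so the path is blocked at N1.
Path 2: N5 ← N0 → N7
  N0 is a fork and N0 is not conditioned on — no node blocks this path, so it is active.
Path 3: N5 ← N4 → N7
  N4 is a fork here and N4 is conditioned on, so the path is blocked at N4.
Because an active path exists, N5 and N7 are not d-separated.

No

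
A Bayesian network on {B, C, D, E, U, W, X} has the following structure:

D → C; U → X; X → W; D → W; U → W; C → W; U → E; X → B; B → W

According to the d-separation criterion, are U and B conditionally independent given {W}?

There are 4 undirected paths between U and B; checking each against the conditioning set {W}:
Path 1: U → X → B
  X is a chain and X is not conditioned on — no node blocks this path, so it is active.
Path 2: U → X → W ← B
  X is a chain and X is not conditioned on; W is a collider and W is conditioned on, which opens it — no node blocks this path, so it is active.
Path 3: U → W ← B
  W is a collider and W is conditioned on, which opens it — no node blocks this path, so it is active.
Path 4: U → W ← X → B
  W is a collider and W is conditioned on, which opens it; X is a fork and X is not conditioned on — no node blocks this path, so it is active.
Since the path U → X → B is active, U and B are not d-separated given {W}.

No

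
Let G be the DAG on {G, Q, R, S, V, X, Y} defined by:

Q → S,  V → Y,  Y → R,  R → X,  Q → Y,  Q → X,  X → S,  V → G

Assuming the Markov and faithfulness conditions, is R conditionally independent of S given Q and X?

Yes

We examine all 4 paths between R and S:
Path 1: R ← Y ← Q → S
  Q is a fork here and Q is conditioned on, so the path is blocked at Q.
Path 2: R ← Y ← Q → X → S
  Q is a fork here and Q is conditioned on, so the path is blocked at Q.
Path 3: R → X → S
  X is a chain here and X is conditioned on, so the path is blocked at X.
Path 4: R → X ← Q → S
  Q is a fork here and Q is conditioned on, so the path is blocked at Q.
Every path is blocked, so R and S are d-separated given {Q, X}.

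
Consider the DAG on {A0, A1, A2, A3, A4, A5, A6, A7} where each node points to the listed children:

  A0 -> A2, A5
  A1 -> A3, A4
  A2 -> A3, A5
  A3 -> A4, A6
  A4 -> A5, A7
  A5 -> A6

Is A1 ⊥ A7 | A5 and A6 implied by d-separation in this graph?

No

There are 5 undirected paths between A1 and A7; checking each against the conditioning set {A5, A6}:
  1. A1 → A3 ← A2 ← A0 → A5 ← A4 → A7 — A3:collider[open]; A2:chain[open]; A0:fork[open]; A5:collider[open]; A4:fork[open] ⇒ active
  2. A1 → A3 ← A2 → A5 ← A4 → A7 — A3:collider[open]; A2:fork[open]; A5:collider[open]; A4:fork[open] ⇒ active
  3. A1 → A3 → A6 ← A5 ← A4 → A7 — A3:chain[open]; A6:collider[open]; A5:chain[blocks]; A4:fork[open] ⇒ blocked
  4. A1 → A3 → A4 → A7 — A3:chain[open]; A4:chain[open] ⇒ active
  5. A1 → A4 → A7 — A4:chain[open] ⇒ active
Since the path A1 → A3 ← A2 ← A0 → A5 ← A4 → A7 is active, A1 and A7 are not d-separated given {A5, A6}.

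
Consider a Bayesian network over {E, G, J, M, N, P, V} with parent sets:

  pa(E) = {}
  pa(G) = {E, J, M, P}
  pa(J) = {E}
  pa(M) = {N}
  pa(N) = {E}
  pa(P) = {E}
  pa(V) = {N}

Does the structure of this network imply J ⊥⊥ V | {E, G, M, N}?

Yes

6 paths connect J and V; each must be blocked for d-separation to hold:
Path 1: J ← E → P → G ← M ← N → V
  E is a fork here and E is conditioned on, so the path is blocked at E.
Path 2: J ← E → N → V
  E is a fork here and E is conditioned on, so the path is blocked at E.
Path 3: J ← E → G ← M ← N → V
  E is a fork here and E is conditioned on, so the path is blocked at E.
Path 4: J → G ← P ← E → N → V
  E is a fork here and E is conditioned on, so the path is blocked at E.
Path 5: J → G ← M ← N → V
  M is a chain here and M is conditioned on, so the path is blocked at M.
Path 6: J → G ← E → N → V
  E is a fork here and E is conditioned on, so the path is blocked at E.
Since every path is blocked, d-separation holds.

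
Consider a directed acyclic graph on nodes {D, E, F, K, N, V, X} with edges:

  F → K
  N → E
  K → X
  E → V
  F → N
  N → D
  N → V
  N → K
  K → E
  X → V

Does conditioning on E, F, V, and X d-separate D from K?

6 paths connect D and K; each must be blocked for d-separation to hold:
Path 1: D ← N ← F → K
  F is a fork here and F is conditioned on, so the path is blocked at F.
Path 2: D ← N → K
  N is a fork and N is not conditioned on — no node blocks this path, so it is active.
Path 3: D ← N → V ← E ← K
  E is a chain here and E is conditioned on, so the path is blocked at E.
Path 4: D ← N → V ← X ← K
  X is a chain here and X is conditioned on, so the path is blocked at X.
Path 5: D ← N → E ← K
  N is a fork and N is not conditioned on; E is a collider and E is conditioned on, which opens it — no node blocks this path, so it is active.
Path 6: D ← N → E → V ← X ← K
  E is a chain here and E is conditioned on, so the path is blocked at E.
At least one path is unblocked, so d-separation fails.

No — D and K are not d-separated given {E, F, V, X}.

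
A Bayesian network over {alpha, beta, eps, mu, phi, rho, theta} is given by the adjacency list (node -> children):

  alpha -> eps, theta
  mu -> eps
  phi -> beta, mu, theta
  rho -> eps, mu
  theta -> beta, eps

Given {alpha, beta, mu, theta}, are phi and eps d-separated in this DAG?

6 paths connect phi and eps; each must be blocked for d-separation to hold:
  1. phi → beta ← theta → eps — beta:collider[open]; theta:fork[blocks] ⇒ blocked
  2. phi → beta ← theta ← alpha → eps — beta:collider[open]; theta:chain[blocks]; alpha:fork[blocks] ⇒ blocked
  3. phi → mu ← rho → eps — mu:collider[open]; rho:fork[open] ⇒ active
  4. phi → mu → eps — mu:chain[blocks] ⇒ blocked
  5. phi → theta → eps — theta:chain[blocks] ⇒ blocked
  6. phi → theta ← alpha → eps — theta:collider[open]; alpha:fork[blocks] ⇒ blocked
At least one path is unblocked, so d-separation fails.

No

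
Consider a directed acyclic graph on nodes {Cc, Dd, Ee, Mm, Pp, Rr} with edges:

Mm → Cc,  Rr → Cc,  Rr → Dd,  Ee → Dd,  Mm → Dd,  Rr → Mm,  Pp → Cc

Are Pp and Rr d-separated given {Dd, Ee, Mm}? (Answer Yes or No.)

Yes

3 paths connect Pp and Rr; each must be blocked for d-separation to hold:
Path 1: Pp → Cc ← Mm → Dd ← Rr
  Cc is a collider here and neither Cc nor any of its descendants is conditioned on, so the collider stays closed — the path is blocked at Cc.
Path 2: Pp → Cc ← Mm ← Rr
  Cc is a collider here and neither Cc nor any of its descendants is conditioned on, so the collider stays closed — the path is blocked at Cc.
Path 3: Pp → Cc ← Rr
  Cc is a collider here and neither Cc nor any of its descendants is conditioned on, so the collider stays closed — the path is blocked at Cc.
All paths are blocked; Pp ⊥ Rr | {Dd, Ee, Mm} holds.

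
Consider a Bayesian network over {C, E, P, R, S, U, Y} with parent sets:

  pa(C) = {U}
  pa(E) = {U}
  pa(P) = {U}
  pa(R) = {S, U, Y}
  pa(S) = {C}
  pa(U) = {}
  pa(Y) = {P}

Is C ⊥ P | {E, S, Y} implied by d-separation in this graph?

We examine all 4 paths between C and P:
  1. C → S → R ← U → P — S:chain[blocks]; R:collider[blocks]; U:fork[open] ⇒ blocked
  2. C → S → R ← Y ← P — S:chain[blocks]; R:collider[blocks]; Y:chain[blocks] ⇒ blocked
  3. C ← U → R ← Y ← P — U:fork[open]; R:collider[blocks]; Y:chain[blocks] ⇒ blocked
  4. C ← U → P — U:fork[open] ⇒ active
Since the path C ← U → P is active, C and P are not d-separated given {E, S, Y}.

No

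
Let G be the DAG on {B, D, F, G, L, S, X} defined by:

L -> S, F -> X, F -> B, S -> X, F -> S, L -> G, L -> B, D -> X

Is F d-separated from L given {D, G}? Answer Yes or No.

Yes

We examine all 3 paths between F and L:
  1. F → X ← S ← L — X:collider[blocks]; S:chain[open] ⇒ blocked
  2. F → B ← L — B:collider[blocks] ⇒ blocked
  3. F → S ← L — S:collider[blocks] ⇒ blocked
Every path is blocked, so F and L are d-separated given {D, G}.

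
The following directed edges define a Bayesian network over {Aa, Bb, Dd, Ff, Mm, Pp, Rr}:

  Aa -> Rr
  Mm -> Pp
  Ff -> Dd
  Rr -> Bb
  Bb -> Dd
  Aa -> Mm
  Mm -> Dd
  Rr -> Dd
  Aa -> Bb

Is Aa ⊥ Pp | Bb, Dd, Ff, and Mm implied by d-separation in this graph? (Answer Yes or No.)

We examine all 5 paths between Aa and Pp:
Path 1: Aa → Rr → Bb → Dd ← Mm → Pp
  Bb is a chain here and Bb is conditioned on, so the path is blocked at Bb.
Path 2: Aa → Rr → Dd ← Mm → Pp
  Mm is a fork here and Mm is conditioned on, so the path is blocked at Mm.
Path 3: Aa → Bb ← Rr → Dd ← Mm → Pp
  Mm is a fork here and Mm is conditioned on, so the path is blocked at Mm.
Path 4: Aa → Bb → Dd ← Mm → Pp
  Bb is a chain here and Bb is conditioned on, so the path is blocked at Bb.
Path 5: Aa → Mm → Pp
  Mm is a chain here and Mm is conditioned on, so the path is blocked at Mm.
Every path is blocked, so Aa and Pp are d-separated given {Bb, Dd, Ff, Mm}.

Yes — Aa and Pp are d-separated given {Bb, Dd, Ff, Mm}.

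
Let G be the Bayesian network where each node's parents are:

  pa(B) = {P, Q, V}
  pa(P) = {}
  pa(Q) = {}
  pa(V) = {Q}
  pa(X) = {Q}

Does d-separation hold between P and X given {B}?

2 paths connect P and X; each must be blocked for d-separation to hold:
  1. P → B ← Q → X — B:collider[open]; Q:fork[open] ⇒ active
  2. P → B ← V ← Q → X — B:collider[open]; V:chain[open]; Q:fork[open] ⇒ active
Because an active path exists, P and X are not d-separated.

No — P and X are not d-separated given {B}.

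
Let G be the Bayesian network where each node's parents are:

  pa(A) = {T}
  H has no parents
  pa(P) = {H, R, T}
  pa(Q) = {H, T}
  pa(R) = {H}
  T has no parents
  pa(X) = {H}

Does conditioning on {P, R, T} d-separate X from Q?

We examine all 3 paths between X and Q:
Path 1: X ← H → R → P ← T → Q
  R is a chain here and R is conditioned on, so the path is blocked at R.
Path 2: X ← H → Q
  H is a fork and H is not conditioned on — no node blocks this path, so it is active.
Path 3: X ← H → P ← T → Q
  T is a fork here and T is conditioned on, so the path is blocked at T.
Since the path X ← H → Q is active, X and Q are not d-separated given {P, R, T}.

No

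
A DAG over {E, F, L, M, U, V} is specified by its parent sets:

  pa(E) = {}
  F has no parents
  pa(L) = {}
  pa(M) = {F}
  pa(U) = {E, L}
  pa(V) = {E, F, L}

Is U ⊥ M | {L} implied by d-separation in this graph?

Enumerating the 2 paths from U to M and testing each for blocking by {L}:
Path 1: U ← L → V ← F → M
  L is a fork here and L is conditioned on, so the path is blocked at L.
Path 2: U ← E → V ← F → M
  V is a collider here and neither V nor any of its descendants is conditioned on, so the collider stays closed — the path is blocked at V.
Since every path is blocked, d-separation holds.

Yes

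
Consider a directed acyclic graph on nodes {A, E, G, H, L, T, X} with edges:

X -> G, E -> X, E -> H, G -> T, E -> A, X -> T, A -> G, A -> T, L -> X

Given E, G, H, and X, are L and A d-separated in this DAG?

There are 5 undirected paths between L and A; checking each against the conditioning set {E, G, H, X}:
  1. L → X → G → T ← A — X:chain[blocks]; G:chain[blocks]; T:collider[blocks] ⇒ blocked
  2. L → X → G ← A — X:chain[blocks]; G:collider[open] ⇒ blocked
  3. L → X → T ← G ← A — X:chain[blocks]; T:collider[blocks]; G:chain[blocks] ⇒ blocked
  4. L → X → T ← A — X:chain[blocks]; T:collider[blocks] ⇒ blocked
  5. L → X ← E → A — X:collider[open]; E:fork[blocks] ⇒ blocked
Every path is blocked, so L and A are d-separated given {E, G, H, X}.

Yes — L and A are d-separated given {E, G, H, X}.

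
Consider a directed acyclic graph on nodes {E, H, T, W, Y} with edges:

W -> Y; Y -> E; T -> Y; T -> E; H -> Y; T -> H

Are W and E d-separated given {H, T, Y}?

Enumerating the 3 paths from W to E and testing each for blocking by {H, T, Y}:
Path 1: W → Y ← T → E
  T is a fork here and T is conditioned on, so the path is blocked at T.
Path 2: W → Y ← H ← T → E
  H is a chain here and H is conditioned on, so the path is blocked at H.
Path 3: W → Y → E
  Y is a chain here and Y is conditioned on, so the path is blocked at Y.
Every path is blocked, so W and E are d-separated given {H, T, Y}.

Yes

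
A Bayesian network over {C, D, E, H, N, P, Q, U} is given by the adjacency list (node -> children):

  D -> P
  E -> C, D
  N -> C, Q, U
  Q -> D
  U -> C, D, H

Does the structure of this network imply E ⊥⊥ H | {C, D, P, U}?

Yes

Enumerating the 6 paths from E to H and testing each for blocking by {C, D, P, U}:
Path 1: E → C ← U → H
  U is a fork here and U is conditioned on, so the path is blocked at U.
Path 2: E → C ← N → U → H
  U is a chain here and U is conditioned on, so the path is blocked at U.
Path 3: E → C ← N → Q → D ← U → H
  U is a fork here and U is conditioned on, so the path is blocked at U.
Path 4: E → D ← U → H
  U is a fork here and U is conditioned on, so the path is blocked at U.
Path 5: E → D ← Q ← N → U → H
  U is a chain here and U is conditioned on, so the path is blocked at U.
Path 6: E → D ← Q ← N → C ← U → H
  U is a fork here and U is conditioned on, so the path is blocked at U.
Every path is blocked, so E and H are d-separated given {C, D, P, U}.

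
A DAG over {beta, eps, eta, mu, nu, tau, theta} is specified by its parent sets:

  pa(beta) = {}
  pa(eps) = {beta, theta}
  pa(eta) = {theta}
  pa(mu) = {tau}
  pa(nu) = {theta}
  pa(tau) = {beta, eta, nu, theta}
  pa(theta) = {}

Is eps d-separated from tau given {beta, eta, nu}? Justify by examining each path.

There are 4 undirected paths between eps and tau; checking each against the conditioning set {beta, eta, nu}:
  1. eps ← beta → tau — beta:fork[blocks] ⇒ blocked
  2. eps ← theta → eta → tau — theta:fork[open]; eta:chain[blocks] ⇒ blocked
  3. eps ← theta → nu → tau — theta:fork[open]; nu:chain[blocks] ⇒ blocked
  4. eps ← theta → tau — theta:fork[open] ⇒ active
Since the path eps ← theta → tau is active, eps and tau are not d-separated given {beta, eta, nu}.

No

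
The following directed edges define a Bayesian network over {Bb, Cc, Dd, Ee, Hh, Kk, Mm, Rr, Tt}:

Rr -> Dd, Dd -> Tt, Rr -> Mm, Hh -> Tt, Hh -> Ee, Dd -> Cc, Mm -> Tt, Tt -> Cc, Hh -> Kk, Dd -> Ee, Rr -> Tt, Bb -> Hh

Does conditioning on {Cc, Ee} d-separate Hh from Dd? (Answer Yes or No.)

Enumerating the 5 paths from Hh to Dd and testing each for blocking by {Cc, Ee}:
Path 1: Hh → Ee ← Dd
  Ee is a collider and Ee is conditioned on, which opens it — no node blocks this path, so it is active.
Path 2: Hh → Tt ← Rr → Dd
  Tt is a collider and its descendant Cc is conditioned on, which opens it; Rr is a fork and Rr is not conditioned on — no node blocks this path, so it is active.
Path 3: Hh → Tt → Cc ← Dd
  Tt is a chain and Tt is not conditioned on; Cc is a collider and Cc is conditioned on, which opens it — no node blocks this path, so it is active.
Path 4: Hh → Tt ← Dd
  Tt is a collider and its descendant Cc is conditioned on, which opens it — no node blocks this path, so it is active.
Path 5: Hh → Tt ← Mm ← Rr → Dd
  Tt is a collider and its descendant Cc is conditioned on, which opens it; Mm is a chain and Mm is not conditioned on; Rr is a fork and Rr is not conditioned on — no node blocks this path, so it is active.
Since the path Hh → Ee ← Dd is active, Hh and Dd are not d-separated given {Cc, Ee}.

No — Hh and Dd are not d-separated given {Cc, Ee}.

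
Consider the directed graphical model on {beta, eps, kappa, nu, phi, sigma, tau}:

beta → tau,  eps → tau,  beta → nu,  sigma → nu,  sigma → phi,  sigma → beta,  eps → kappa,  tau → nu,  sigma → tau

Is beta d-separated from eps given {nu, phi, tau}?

No — beta and eps are not d-separated given {nu, phi, tau}.

There are 5 undirected paths between beta and eps; checking each against the conditioning set {nu, phi, tau}:
Path 1: beta ← sigma → nu ← tau ← eps
  tau is a chain here and tau is conditioned on, so the path is blocked at tau.
Path 2: beta ← sigma → tau ← eps
  sigma is a fork and sigma is not conditioned on; tau is a collider and tau is conditioned on, which opens it — no node blocks this path, so it is active.
Path 3: beta → nu ← sigma → tau ← eps
  nu is a collider and nu is conditioned on, which opens it; sigma is a fork and sigma is not conditioned on; tau is a collider and tau is conditioned on, which opens it — no node blocks this path, so it is active.
Path 4: beta → nu ← tau ← eps
  tau is a chain here and tau is conditioned on, so the path is blocked at tau.
Path 5: beta → tau ← eps
  tau is a collider and tau is conditioned on, which opens it — no node blocks this path, so it is active.
At least one path is unblocked, so d-separation fails.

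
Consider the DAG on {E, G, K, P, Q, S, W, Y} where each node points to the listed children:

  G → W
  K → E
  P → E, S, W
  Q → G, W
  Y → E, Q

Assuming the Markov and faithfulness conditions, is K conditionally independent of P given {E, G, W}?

No — K and P are not d-separated given {E, G, W}.

There are 3 undirected paths between K and P; checking each against the conditioning set {E, G, W}:
  1. K → E ← P — E:collider[open] ⇒ active
  2. K → E ← Y → Q → W ← P — E:collider[open]; Y:fork[open]; Q:chain[open]; W:collider[open] ⇒ active
  3. K → E ← Y → Q → G → W ← P — E:collider[open]; Y:fork[open]; Q:chain[open]; G:chain[blocks]; W:collider[open] ⇒ blocked
Since the path K → E ← P is active, K and P are not d-separated given {E, G, W}.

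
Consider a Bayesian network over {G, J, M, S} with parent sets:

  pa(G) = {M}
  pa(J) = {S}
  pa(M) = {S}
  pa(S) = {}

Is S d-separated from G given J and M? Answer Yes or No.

Yes

Only one path connects S and G:
  1. S → M → G — M:chain[blocks] ⇒ blocked
All paths are blocked; S ⊥ G | {J, M} holds.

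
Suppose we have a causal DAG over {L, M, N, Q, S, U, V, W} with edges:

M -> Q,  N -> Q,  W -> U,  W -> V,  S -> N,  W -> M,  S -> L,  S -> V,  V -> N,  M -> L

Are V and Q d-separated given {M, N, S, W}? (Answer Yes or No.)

There are 6 undirected paths between V and Q; checking each against the conditioning set {M, N, S, W}:
Path 1: V ← S → N → Q
  S is a fork here and S is conditioned on, so the path is blocked at S.
Path 2: V ← S → L ← M → Q
  S is a fork here and S is conditioned on, so the path is blocked at S.
Path 3: V → N ← S → L ← M → Q
  S is a fork here and S is conditioned on, so the path is blocked at S.
Path 4: V → N → Q
  N is a chain here and N is conditioned on, so the path is blocked at N.
Path 5: V ← W → M → Q
  W is a fork here and W is conditioned on, so the path is blocked at W.
Path 6: V ← W → M → L ← S → N → Q
  W is a fork here and W is conditioned on, so the path is blocked at W.
Since every path is blocked, d-separation holds.

Yes — V and Q are d-separated given {M, N, S, W}.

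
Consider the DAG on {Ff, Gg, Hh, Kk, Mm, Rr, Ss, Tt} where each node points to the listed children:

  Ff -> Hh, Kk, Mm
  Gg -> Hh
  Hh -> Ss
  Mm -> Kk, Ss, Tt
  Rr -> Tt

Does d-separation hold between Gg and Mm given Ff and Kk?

Yes

We examine all 3 paths between Gg and Mm:
Path 1: Gg → Hh ← Ff → Kk ← Mm
  Hh is a collider here and neither Hh nor any of its descendants is conditioned on, so the collider stays closed — the path is blocked at Hh.
Path 2: Gg → Hh ← Ff → Mm
  Hh is a collider here and neither Hh nor any of its descendants is conditioned on, so the collider stays closed — the path is blocked at Hh.
Path 3: Gg → Hh → Ss ← Mm
  Ss is a collider here and neither Ss nor any of its descendants is conditioned on, so the collider stays closed — the path is blocked at Ss.
Every path is blocked, so Gg and Mm are d-separated given {Ff, Kk}.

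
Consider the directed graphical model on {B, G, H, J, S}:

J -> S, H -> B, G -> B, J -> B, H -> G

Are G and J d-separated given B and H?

We examine all 2 paths between G and J:
Path 1: G → B ← J
  B is a collider and B is conditioned on, which opens it — no node blocks this path, so it is active.
Path 2: G ← H → B ← J
  H is a fork here and H is conditioned on, so the path is blocked at H.
Since the path G → B ← J is active, G and J are not d-separated given {B, H}.

No — G and J are not d-separated given {B, H}.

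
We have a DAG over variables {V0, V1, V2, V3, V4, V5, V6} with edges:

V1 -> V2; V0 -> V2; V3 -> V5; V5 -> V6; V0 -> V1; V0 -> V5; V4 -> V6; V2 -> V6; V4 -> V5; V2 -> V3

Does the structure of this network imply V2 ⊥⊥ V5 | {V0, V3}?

Yes

There are 5 undirected paths between V2 and V5; checking each against the conditioning set {V0, V3}:
Path 1: V2 ← V1 ← V0 → V5
  V0 is a fork here and V0 is conditioned on, so the path is blocked at V0.
Path 2: V2 ← V0 → V5
  V0 is a fork here and V0 is conditioned on, so the path is blocked at V0.
Path 3: V2 → V3 → V5
  V3 is a chain here and V3 is conditioned on, so the path is blocked at V3.
Path 4: V2 → V6 ← V4 → V5
  V6 is a collider here and neither V6 nor any of its descendants is conditioned on, so the collider stays closed — the path is blocked at V6.
Path 5: V2 → V6 ← V5
  V6 is a collider here and neither V6 nor any of its descendants is conditioned on, so the collider stays closed — the path is blocked at V6.
Every path is blocked, so V2 and V5 are d-separated given {V0, V3}.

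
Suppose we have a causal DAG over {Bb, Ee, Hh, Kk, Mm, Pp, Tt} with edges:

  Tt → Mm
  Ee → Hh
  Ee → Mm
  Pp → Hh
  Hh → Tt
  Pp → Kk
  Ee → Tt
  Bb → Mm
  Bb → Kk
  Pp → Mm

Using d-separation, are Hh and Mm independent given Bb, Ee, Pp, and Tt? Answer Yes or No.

We examine all 6 paths between Hh and Mm:
Path 1: Hh ← Ee → Mm
  Ee is a fork here and Ee is conditioned on, so the path is blocked at Ee.
Path 2: Hh ← Ee → Tt → Mm
  Ee is a fork here and Ee is conditioned on, so the path is blocked at Ee.
Path 3: Hh → Tt → Mm
  Tt is a chain here and Tt is conditioned on, so the path is blocked at Tt.
Path 4: Hh → Tt ← Ee → Mm
  Ee is a fork here and Ee is conditioned on, so the path is blocked at Ee.
Path 5: Hh ← Pp → Kk ← Bb → Mm
  Pp is a fork here and Pp is conditioned on, so the path is blocked at Pp.
Path 6: Hh ← Pp → Mm
  Pp is a fork here and Pp is conditioned on, so the path is blocked at Pp.
All paths are blocked; Hh ⊥ Mm | {Bb, Ee, Pp, Tt} holds.

Yes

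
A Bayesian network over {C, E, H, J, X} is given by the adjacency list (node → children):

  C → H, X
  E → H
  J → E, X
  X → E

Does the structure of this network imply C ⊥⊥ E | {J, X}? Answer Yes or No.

Yes

3 paths connect C and E; each must be blocked for d-separation to hold:
Path 1: C → X ← J → E
  J is a fork here and J is conditioned on, so the path is blocked at J.
Path 2: C → X → E
  X is a chain here and X is conditioned on, so the path is blocked at X.
Path 3: C → H ← E
  H is a collider here and neither H nor any of its descendants is conditioned on, so the collider stays closed — the path is blocked at H.
Since every path is blocked, d-separation holds.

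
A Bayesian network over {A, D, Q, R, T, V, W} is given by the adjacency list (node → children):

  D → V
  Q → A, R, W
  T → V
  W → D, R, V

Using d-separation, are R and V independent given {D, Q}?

4 paths connect R and V; each must be blocked for d-separation to hold:
  1. R ← W → V — W:fork[open] ⇒ active
  2. R ← W → D → V — W:fork[open]; D:chain[blocks] ⇒ blocked
  3. R ← Q → W → V — Q:fork[blocks]; W:chain[open] ⇒ blocked
  4. R ← Q → W → D → V — Q:fork[blocks]; W:chain[open]; D:chain[blocks] ⇒ blocked
Because an active path exists, R and V are not d-separated.

No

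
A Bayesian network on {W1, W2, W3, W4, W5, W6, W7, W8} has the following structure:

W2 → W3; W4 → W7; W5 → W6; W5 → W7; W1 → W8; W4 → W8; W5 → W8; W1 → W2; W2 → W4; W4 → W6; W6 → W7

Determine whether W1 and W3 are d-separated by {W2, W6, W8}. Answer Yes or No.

Yes

6 paths connect W1 and W3; each must be blocked for d-separation to hold:
Path 1: W1 → W8 ← W5 → W6 → W7 ← W4 ← W2 → W3
  W6 is a chain here and W6 is conditioned on, so the path is blocked at W6.
Path 2: W1 → W8 ← W5 → W6 ← W4 ← W2 → W3
  W2 is a fork here and W2 is conditioned on, so the path is blocked at W2.
Path 3: W1 → W8 ← W5 → W7 ← W6 ← W4 ← W2 → W3
  W7 is a collider here and neither W7 nor any of its descendants is conditioned on, so the collider stays closed — the path is blocked at W7.
Path 4: W1 → W8 ← W5 → W7 ← W4 ← W2 → W3
  W7 is a collider here and neither W7 nor any of its descendants is conditioned on, so the collider stays closed — the path is blocked at W7.
Path 5: W1 → W8 ← W4 ← W2 → W3
  W2 is a fork here and W2 is conditioned on, so the path is blocked at W2.
Path 6: W1 → W2 → W3
  W2 is a chain here and W2 is conditioned on, so the path is blocked at W2.
All paths are blocked; W1 ⊥ W3 | {W2, W6, W8} holds.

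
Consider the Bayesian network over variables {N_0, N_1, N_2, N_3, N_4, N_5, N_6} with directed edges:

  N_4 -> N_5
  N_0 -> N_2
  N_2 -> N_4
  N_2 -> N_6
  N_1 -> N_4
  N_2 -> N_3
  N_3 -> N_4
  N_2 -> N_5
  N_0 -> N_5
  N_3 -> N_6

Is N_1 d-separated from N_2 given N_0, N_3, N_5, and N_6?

No

Enumerating the 5 paths from N_1 to N_2 and testing each for blocking by {N_0, N_3, N_5, N_6}:
Path 1: N_1 → N_4 → N_5 ← N_0 → N_2
  N_0 is a fork here and N_0 is conditioned on, so the path is blocked at N_0.
Path 2: N_1 → N_4 → N_5 ← N_2
  N_4 is a chain and N_4 is not conditioned on; N_5 is a collider and N_5 is conditioned on, which opens it — no node blocks this path, so it is active.
Path 3: N_1 → N_4 ← N_2
  N_4 is a collider and its descendant N_5 is conditioned on, which opens it — no node blocks this path, so it is active.
Path 4: N_1 → N_4 ← N_3 → N_6 ← N_2
  N_3 is a fork here and N_3 is conditioned on, so the path is blocked at N_3.
Path 5: N_1 → N_4 ← N_3 ← N_2
  N_3 is a chain here and N_3 is conditioned on, so the path is blocked at N_3.
Because an active path exists, N_1 and N_2 are not d-separated.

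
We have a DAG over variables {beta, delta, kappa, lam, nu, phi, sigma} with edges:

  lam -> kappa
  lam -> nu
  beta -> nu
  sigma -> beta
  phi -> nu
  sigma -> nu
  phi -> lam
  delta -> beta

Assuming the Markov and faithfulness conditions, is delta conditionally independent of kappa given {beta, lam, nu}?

Yes

4 paths connect delta and kappa; each must be blocked for d-separation to hold:
Path 1: delta → beta ← sigma → nu ← lam → kappa
  lam is a fork here and lam is conditioned on, so the path is blocked at lam.
Path 2: delta → beta ← sigma → nu ← phi → lam → kappa
  lam is a chain here and lam is conditioned on, so the path is blocked at lam.
Path 3: delta → beta → nu ← lam → kappa
  beta is a chain here and beta is conditioned on, so the path is blocked at beta.
Path 4: delta → beta → nu ← phi → lam → kappa
  beta is a chain here and beta is conditioned on, so the path is blocked at beta.
All paths are blocked; delta ⊥ kappa | {beta, lam, nu} holds.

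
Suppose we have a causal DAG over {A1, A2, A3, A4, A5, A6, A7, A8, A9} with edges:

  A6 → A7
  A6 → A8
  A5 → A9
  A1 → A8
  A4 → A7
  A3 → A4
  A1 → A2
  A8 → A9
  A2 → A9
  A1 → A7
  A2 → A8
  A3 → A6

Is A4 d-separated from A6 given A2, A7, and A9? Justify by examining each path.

We examine all 5 paths between A4 and A6:
Path 1: A4 ← A3 → A6
  A3 is a fork and A3 is not conditioned on — no node blocks this path, so it is active.
Path 2: A4 → A7 ← A1 → A2 → A9 ← A8 ← A6
  A2 is a chain here and A2 is conditioned on, so the path is blocked at A2.
Path 3: A4 → A7 ← A1 → A2 → A8 ← A6
  A2 is a chain here and A2 is conditioned on, so the path is blocked at A2.
Path 4: A4 → A7 ← A1 → A8 ← A6
  A7 is a collider and A7 is conditioned on, which opens it; A1 is a fork and A1 is not conditioned on; A8 is a collider and its descendant A9 is conditioned on, which opens it — no node blocks this path, so it is active.
Path 5: A4 → A7 ← A6
  A7 is a collider and A7 is conditioned on, which opens it — no node blocks this path, so it is active.
Because an active path exists, A4 and A6 are not d-separated.

No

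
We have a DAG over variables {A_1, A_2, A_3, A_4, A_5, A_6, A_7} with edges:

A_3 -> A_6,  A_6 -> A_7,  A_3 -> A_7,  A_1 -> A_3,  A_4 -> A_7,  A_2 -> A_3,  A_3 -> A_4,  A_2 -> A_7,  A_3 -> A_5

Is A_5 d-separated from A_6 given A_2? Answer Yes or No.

Enumerating the 4 paths from A_5 to A_6 and testing each for blocking by {A_2}:
Path 1: A_5 ← A_3 → A_6
  A_3 is a fork and A_3 is not conditioned on — no node blocks this path, so it is active.
Path 2: A_5 ← A_3 → A_7 ← A_6
  A_7 is a collider here and neither A_7 nor any of its descendants is conditioned on, so the collider stays closed — the path is blocked at A_7.
Path 3: A_5 ← A_3 ← A_2 → A_7 ← A_6
  A_2 is a fork here and A_2 is conditioned on, so the path is blocked at A_2.
Path 4: A_5 ← A_3 → A_4 → A_7 ← A_6
  A_7 is a collider here and neither A_7 nor any of its descendants is conditioned on, so the collider stays closed — the path is blocked at A_7.
Because an active path exists, A_5 and A_6 are not d-separated.

No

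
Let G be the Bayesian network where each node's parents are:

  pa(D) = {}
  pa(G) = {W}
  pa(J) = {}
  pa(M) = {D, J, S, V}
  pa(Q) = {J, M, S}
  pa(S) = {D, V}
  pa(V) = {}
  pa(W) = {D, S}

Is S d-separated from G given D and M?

No

There are 6 undirected paths between S and G; checking each against the conditioning set {D, M}:
  1. S ← D → W → G — D:fork[blocks]; W:chain[open] ⇒ blocked
  2. S ← V → M ← D → W → G — V:fork[open]; M:collider[open]; D:fork[blocks]; W:chain[open] ⇒ blocked
  3. S → W → G — W:chain[open] ⇒ active
  4. S → M ← D → W → G — M:collider[open]; D:fork[blocks]; W:chain[open] ⇒ blocked
  5. S → Q ← J → M ← D → W → G — Q:collider[blocks]; J:fork[open]; M:collider[open]; D:fork[blocks]; W:chain[open] ⇒ blocked
  6. S → Q ← M ← D → W → G — Q:collider[blocks]; M:chain[blocks]; D:fork[blocks]; W:chain[open] ⇒ blocked
Since the path S → W → G is active, S and G are not d-separated given {D, M}.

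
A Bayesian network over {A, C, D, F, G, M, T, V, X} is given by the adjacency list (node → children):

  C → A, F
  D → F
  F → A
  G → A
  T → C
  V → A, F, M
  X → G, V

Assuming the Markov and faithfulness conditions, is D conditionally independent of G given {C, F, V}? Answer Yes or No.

Yes

Enumerating the 6 paths from D to G and testing each for blocking by {C, F, V}:
Path 1: D → F ← C → A ← G
  C is a fork here and C is conditioned on, so the path is blocked at C.
Path 2: D → F ← C → A ← V ← X → G
  C is a fork here and C is conditioned on, so the path is blocked at C.
Path 3: D → F → A ← G
  F is a chain here and F is conditioned on, so the path is blocked at F.
Path 4: D → F → A ← V ← X → G
  F is a chain here and F is conditioned on, so the path is blocked at F.
Path 5: D → F ← V ← X → G
  V is a chain here and V is conditioned on, so the path is blocked at V.
Path 6: D → F ← V → A ← G
  V is a fork here and V is conditioned on, so the path is blocked at V.
Every path is blocked, so D and G are d-separated given {C, F, V}.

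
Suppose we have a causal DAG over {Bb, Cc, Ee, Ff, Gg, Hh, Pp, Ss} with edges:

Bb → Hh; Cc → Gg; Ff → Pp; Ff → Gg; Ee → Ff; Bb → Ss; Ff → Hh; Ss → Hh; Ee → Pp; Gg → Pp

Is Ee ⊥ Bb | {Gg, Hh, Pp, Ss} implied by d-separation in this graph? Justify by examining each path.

No

There are 6 undirected paths between Ee and Bb; checking each against the conditioning set {Gg, Hh, Pp, Ss}:
Path 1: Ee → Ff → Hh ← Bb
  Ff is a chain and Ff is not conditioned on; Hh is a collider and Hh is conditioned on, which opens it — no node blocks this path, so it is active.
Path 2: Ee → Ff → Hh ← Ss ← Bb
  Ss is a chain here and Ss is conditioned on, so the path is blocked at Ss.
Path 3: Ee → Pp ← Ff → Hh ← Bb
  Pp is a collider and Pp is conditioned on, which opens it; Ff is a fork and Ff is not conditioned on; Hh is a collider and Hh is conditioned on, which opens it — no node blocks this path, so it is active.
Path 4: Ee → Pp ← Ff → Hh ← Ss ← Bb
  Ss is a chain here and Ss is conditioned on, so the path is blocked at Ss.
Path 5: Ee → Pp ← Gg ← Ff → Hh ← Bb
  Gg is a chain here and Gg is conditioned on, so the path is blocked at Gg.
Path 6: Ee → Pp ← Gg ← Ff → Hh ← Ss ← Bb
  Gg is a chain here and Gg is conditioned on, so the path is blocked at Gg.
At least one path is unblocked, so d-separation fails.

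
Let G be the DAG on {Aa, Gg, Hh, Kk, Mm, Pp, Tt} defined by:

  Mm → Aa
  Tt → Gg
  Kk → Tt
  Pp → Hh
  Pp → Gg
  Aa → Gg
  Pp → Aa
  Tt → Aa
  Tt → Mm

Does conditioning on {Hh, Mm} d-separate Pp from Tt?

There are 6 undirected paths between Pp and Tt; checking each against the conditioning set {Hh, Mm}:
  1. Pp → Gg ← Tt — Gg:collider[blocks] ⇒ blocked
  2. Pp → Gg ← Aa ← Mm ← Tt — Gg:collider[blocks]; Aa:chain[open]; Mm:chain[blocks] ⇒ blocked
  3. Pp → Gg ← Aa ← Tt — Gg:collider[blocks]; Aa:chain[open] ⇒ blocked
  4. Pp → Aa ← Mm ← Tt — Aa:collider[blocks]; Mm:chain[blocks] ⇒ blocked
  5. Pp → Aa ← Tt — Aa:collider[blocks] ⇒ blocked
  6. Pp → Aa → Gg ← Tt — Aa:chain[open]; Gg:collider[blocks] ⇒ blocked
Since every path is blocked, d-separation holds.

Yes — Pp and Tt are d-separated given {Hh, Mm}.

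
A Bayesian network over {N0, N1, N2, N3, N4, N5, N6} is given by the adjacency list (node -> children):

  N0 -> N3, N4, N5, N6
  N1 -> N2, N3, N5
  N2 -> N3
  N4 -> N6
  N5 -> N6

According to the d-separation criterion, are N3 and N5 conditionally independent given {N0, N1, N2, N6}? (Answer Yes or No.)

5 paths connect N3 and N5; each must be blocked for d-separation to hold:
  1. N3 ← N0 → N6 ← N5 — N0:fork[blocks]; N6:collider[open] ⇒ blocked
  2. N3 ← N0 → N4 → N6 ← N5 — N0:fork[blocks]; N4:chain[open]; N6:collider[open] ⇒ blocked
  3. N3 ← N0 → N5 — N0:fork[blocks] ⇒ blocked
  4. N3 ← N2 ← N1 → N5 — N2:chain[blocks]; N1:fork[blocks] ⇒ blocked
  5. N3 ← N1 → N5 — N1:fork[blocks] ⇒ blocked
Every path is blocked, so N3 and N5 are d-separated given {N0, N1, N2, N6}.

Yes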